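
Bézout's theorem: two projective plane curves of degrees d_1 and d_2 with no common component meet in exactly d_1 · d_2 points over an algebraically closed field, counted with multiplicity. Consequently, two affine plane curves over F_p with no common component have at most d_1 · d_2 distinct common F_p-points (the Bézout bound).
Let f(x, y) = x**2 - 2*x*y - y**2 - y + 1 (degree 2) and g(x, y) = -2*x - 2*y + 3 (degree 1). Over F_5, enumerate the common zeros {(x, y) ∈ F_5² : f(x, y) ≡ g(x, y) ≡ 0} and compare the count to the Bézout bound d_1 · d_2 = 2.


Common zeros: ∅; count = 0; Bézout bound = 2.

deg(f) = 2, deg(g) = 1, so Bézout bound = 2.
Scan x ∈ F_5. For each x, list the y ∈ F_5 with f(x, y) ≡ 0 and those with g(x, y) ≡ 0 (mod 5); the common zeros in that column are the intersection.
  x = 0: f ≡ 0 at y ∈ {2}; g ≡ 0 at y ∈ {4}; common: ∅.
  x = 1: f ≡ 0 at y ∈ ∅; g ≡ 0 at y ∈ {3}; common: ∅.
  x = 2: f ≡ 0 at y ∈ {0}; g ≡ 0 at y ∈ {2}; common: ∅.
  x = 3: f ≡ 0 at y ∈ {0, 3}; g ≡ 0 at y ∈ {1}; common: ∅.
  x = 4: f ≡ 0 at y ∈ {2, 4}; g ≡ 0 at y ∈ {0}; common: ∅.
Collecting: common zeros = ∅, so the count is 0.
Comparison with the Bézout bound: 0 ≤ 2 = deg(f)·deg(g), as expected for curves with no common component (the affine F_5-count falls short of the bound because intersections may lie at infinity, over extension fields, or carry multiplicity).


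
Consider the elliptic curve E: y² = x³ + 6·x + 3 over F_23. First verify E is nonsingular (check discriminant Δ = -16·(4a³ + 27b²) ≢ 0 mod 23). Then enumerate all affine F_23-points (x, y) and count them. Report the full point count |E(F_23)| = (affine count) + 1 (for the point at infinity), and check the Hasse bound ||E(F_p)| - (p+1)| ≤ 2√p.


Affine points = {(0, 7), (0, 16), (2, 0), (3, 5), (3, 18), (6, 5), (6, 18), (9, 2), (9, 21), (12, 3), (12, 20), (13, 1), (13, 22), (14, 5), (14, 18), (15, 8), (15, 15), (16, 3), (16, 20), (17, 2), (17, 21), (18, 3), (18, 20), (20, 2), (20, 21), (21, 11), (21, 12)}; affine count = 27; |E(F_23)| = 28.

Discriminant check: Δ ∝ 4a³ + 27b² = 4·6³ + 27·3² = 4·216 + 27·9 ≡ 3 (mod 23). Nonzero ⇒ E is nonsingular.
For each x ∈ F_23, compute rhs = x³ + 6·x + 3 mod 23, then count y ∈ F_23 with y² ≡ rhs.
  x = 0: rhs = 3, matching y values: 7, 16 (2 points).
  x = 1: rhs = 10, matching y values: none (0 points).
  x = 2: rhs = 0, matching y values: 0 (1 points).
  x = 3: rhs = 2, matching y values: 5, 18 (2 points).
  x = 4: rhs = 22, matching y values: none (0 points).
  x = 5: rhs = 20, matching y values: none (0 points).
  x = 6: rhs = 2, matching y values: 5, 18 (2 points).
  x = 7: rhs = 20, matching y values: none (0 points).
  x = 8: rhs = 11, matching y values: none (0 points).
  x = 9: rhs = 4, matching y values: 2, 21 (2 points).
  x = 10: rhs = 5, matching y values: none (0 points).
  x = 11: rhs = 20, matching y values: none (0 points).
  x = 12: rhs = 9, matching y values: 3, 20 (2 points).
  x = 13: rhs = 1, matching y values: 1, 22 (2 points).
  x = 14: rhs = 2, matching y values: 5, 18 (2 points).
  x = 15: rhs = 18, matching y values: 8, 15 (2 points).
  x = 16: rhs = 9, matching y values: 3, 20 (2 points).
  x = 17: rhs = 4, matching y values: 2, 21 (2 points).
  x = 18: rhs = 9, matching y values: 3, 20 (2 points).
  x = 19: rhs = 7, matching y values: none (0 points).
  x = 20: rhs = 4, matching y values: 2, 21 (2 points).
  x = 21: rhs = 6, matching y values: 11, 12 (2 points).
  x = 22: rhs = 19, matching y values: none (0 points).
Total affine count: 27.
Full point count |E(F_23)| = 27 + 1 = 28.
Hasse bound: |28 − (23+1)| = |4| = 4 ≤ 2√23 ≈ 9.5917 ✓.


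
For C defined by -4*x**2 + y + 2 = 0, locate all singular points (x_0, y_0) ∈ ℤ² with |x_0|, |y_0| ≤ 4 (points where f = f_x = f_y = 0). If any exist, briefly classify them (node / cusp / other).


No singular points in the scanned grid; C is smooth there.

Compute partial derivatives:
  f_x = -8*x.
  f_y = 1.
f_y = 1 is a nonzero constant, so f_y never vanishes: no point (x, y) can satisfy f = f_x = f_y = 0. In particular no (x, y) ∈ {−4, ..., 4}² is singular; the curve is smooth.


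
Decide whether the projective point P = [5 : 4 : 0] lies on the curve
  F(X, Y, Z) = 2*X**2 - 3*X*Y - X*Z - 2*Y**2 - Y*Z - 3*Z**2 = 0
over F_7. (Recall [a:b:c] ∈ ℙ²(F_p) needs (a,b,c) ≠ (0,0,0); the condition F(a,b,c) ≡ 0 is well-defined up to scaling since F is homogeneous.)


F(5,4,0) ≡ 0 (mod 7); P is on the curve.

Evaluate F(5, 4, 0) term-by-term (mod 7).
  2*X**2 ↦ 2·25·1·1 = 50
  -3*X*Y ↦ -3·5·4·1 = -60
  -X*Z ↦ -1·5·1·0 = 0
  -2*Y**2 ↦ -2·1·16·1 = -32
  -Y*Z ↦ -1·1·4·0 = 0
  -3*Z**2 ↦ -3·1·1·0 = 0
Sum: F(5, 4, 0) = (50) + (-60) + (0) + (-32) + (0) + (0) = -42.
Reducing mod 7: -42 ≡ 0 (mod 7).
Since F(a, b, c) ≡ 0 (mod 7), P lies on the curve.


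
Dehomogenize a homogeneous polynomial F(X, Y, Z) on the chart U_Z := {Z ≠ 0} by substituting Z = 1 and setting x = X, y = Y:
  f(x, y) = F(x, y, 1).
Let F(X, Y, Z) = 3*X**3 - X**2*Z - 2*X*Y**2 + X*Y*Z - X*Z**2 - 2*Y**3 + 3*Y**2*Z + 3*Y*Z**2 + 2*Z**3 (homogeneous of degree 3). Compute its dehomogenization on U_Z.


f(x, y) = 3*x**3 - x**2 - 2*x*y**2 + x*y - x - 2*y**3 + 3*y**2 + 3*y + 2

On U_Z we set Z = 1. Each monomial c·X^i·Y^j·Z^k in F becomes c·x^i·y^j·1^k = c·x^i·y^j.
Substituting Z = 1: F(X, Y, 1) = 3*x**3 - x**2 - 2*x*y**2 + x*y - x - 2*y**3 + 3*y**2 + 3*y + 2.
Note: deg(f) ≤ deg(F) = 3; strict inequality happens when F is divisible by Z (lost terms).


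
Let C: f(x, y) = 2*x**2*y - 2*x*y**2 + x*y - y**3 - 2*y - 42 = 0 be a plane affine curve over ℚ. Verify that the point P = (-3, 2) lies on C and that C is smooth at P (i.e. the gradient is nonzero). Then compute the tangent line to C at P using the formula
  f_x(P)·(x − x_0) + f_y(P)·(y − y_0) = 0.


Tangent line at P: -30*x + 25*y - 140 = 0.

Step 1: f(-3, 2) = 0, so P lies on C.
Step 2: partial derivatives
  f_x(x, y) = 4*x*y - 2*y**2 + y, f_y(x, y) = 2*x**2 - 4*x*y + x - 3*y**2 - 2.
  f_x(P) = -30, f_y(P) = 25 (gradient nonzero, so P is smooth).
Step 3: tangent line at P: -30·(x − -3) + 25·(y − 2) = 0.
Expanding: -30*x + 25*y - 140 = 0.


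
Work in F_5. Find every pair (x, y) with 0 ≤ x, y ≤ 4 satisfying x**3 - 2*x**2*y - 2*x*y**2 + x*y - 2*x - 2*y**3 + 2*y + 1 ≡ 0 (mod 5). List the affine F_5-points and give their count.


Affine F_5-points: {(1, 0), (2, 0), (2, 1), (2, 2), (3, 3)}; count = 5.

For each of the 25 pairs (x, y) ∈ F_5², evaluate f(x, y) mod 5. Record the zeros.
  x = 0: [0↦1, 1↦1, 2↦4, 3↦3, 4↦1]  zeros at y ∈ ∅
  x = 1: [0↦0, 1↦2, 2↦3, 3↦1, 4↦4]  zeros at y ∈ {0}
  x = 2: [0↦0, 1↦0, 2↦0, 3↦3, 4↦2]  zeros at y ∈ {0, 1, 2}
  x = 3: [0↦2, 1↦1, 2↦1, 3↦0, 4↦1]  zeros at y ∈ {3}
  x = 4: [0↦2, 1↦1, 2↦2, 3↦3, 4↦2]  zeros at y ∈ ∅
Collecting zeros: affine points = {(1, 0), (2, 0), (2, 1), (2, 2), (3, 3)}.
Total count |C(F_5)_aff| = 5.


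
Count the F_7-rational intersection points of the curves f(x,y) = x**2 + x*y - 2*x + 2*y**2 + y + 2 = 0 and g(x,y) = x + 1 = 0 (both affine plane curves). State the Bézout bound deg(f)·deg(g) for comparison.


Common zeros: {(6, 1), (6, 6)}; count = 2; Bézout bound = 2.

deg(f) = 2, deg(g) = 1, so Bézout bound = 2.
Scan x ∈ F_7. For each x, list the y ∈ F_7 with f(x, y) ≡ 0 and those with g(x, y) ≡ 0 (mod 7); the common zeros in that column are the intersection.
  x = 0: f ≡ 0 at y ∈ ∅; g ≡ 0 at y ∈ ∅; common: ∅.
  x = 1: f ≡ 0 at y ∈ ∅; g ≡ 0 at y ∈ ∅; common: ∅.
  x = 2: f ≡ 0 at y ∈ {1}; g ≡ 0 at y ∈ ∅; common: ∅.
  x = 3: f ≡ 0 at y ∈ {2, 3}; g ≡ 0 at y ∈ ∅; common: ∅.
  x = 4: f ≡ 0 at y ∈ {2, 6}; g ≡ 0 at y ∈ ∅; common: ∅.
  x = 5: f ≡ 0 at y ∈ ∅; g ≡ 0 at y ∈ ∅; common: ∅.
  x = 6: f ≡ 0 at y ∈ {1, 6}; g ≡ 0 at y ∈ {0, 1, 2, 3, 4, 5, 6}; common: {1, 6}.
Collecting: common zeros = {(6, 1), (6, 6)}, so the count is 2.
Comparison with the Bézout bound: 2 ≤ 2 = deg(f)·deg(g), as expected for curves with no common component (the bound is attained).


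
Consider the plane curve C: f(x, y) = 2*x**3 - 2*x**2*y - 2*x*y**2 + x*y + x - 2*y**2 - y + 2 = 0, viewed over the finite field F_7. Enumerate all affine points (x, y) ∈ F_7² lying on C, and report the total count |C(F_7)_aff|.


Affine F_7-points: {(1, 5), (2, 1), (2, 6), (3, 1), (3, 4), (5, 4), (5, 5), (6, 5)}; count = 8.

For each of the 49 pairs (x, y) ∈ F_7², evaluate f(x, y) mod 7. Record the zeros.
  x = 0: [0↦2, 1↦6, 2↦6, 3↦2, 4↦1, 5↦3, 6↦1]  zeros at y ∈ ∅
  x = 1: [0↦5, 1↦6, 2↦6, 3↦5, 4↦3, 5↦0, 6↦3]  zeros at y ∈ {5}
  x = 2: [0↦6, 1↦0, 2↦3, 3↦1, 4↦1, 5↦3, 6↦0]  zeros at y ∈ {1, 6}
  x = 3: [0↦3, 1↦0, 2↦2, 3↦2, 4↦0, 5↦3, 6↦4]  zeros at y ∈ {1, 4}
  x = 4: [0↦1, 1↦4, 2↦1, 3↦6, 4↦5, 5↦5, 6↦6]  zeros at y ∈ ∅
  x = 5: [0↦5, 1↦3, 2↦5, 3↦4, 4↦0, 5↦0, 6↦4]  zeros at y ∈ {4, 5}
  x = 6: [0↦6, 1↦2, 2↦5, 3↦1, 4↦4, 5↦0, 6↦3]  zeros at y ∈ {5}
Collecting zeros: affine points = {(1, 5), (2, 1), (2, 6), (3, 1), (3, 4), (5, 4), (5, 5), (6, 5)}.
Total count |C(F_7)_aff| = 8.


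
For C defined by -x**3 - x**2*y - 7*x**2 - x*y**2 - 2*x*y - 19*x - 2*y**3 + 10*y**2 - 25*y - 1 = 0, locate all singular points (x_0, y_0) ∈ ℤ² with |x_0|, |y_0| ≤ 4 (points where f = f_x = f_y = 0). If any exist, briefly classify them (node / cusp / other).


Singular points: {(-3, 2)}; classification: cusp.

Compute partial derivatives:
  f_x = -3*x**2 - 2*x*y - 14*x - y**2 - 2*y - 19.
  f_y = -x**2 - 2*x*y - 2*x - 6*y**2 + 20*y - 25.
Scan x_0 ∈ {−4, ..., 4}. For each x_0, f_y(x_0, y) is a polynomial in y; find its integer roots y ∈ {−4, ..., 4}, then test f_x and f at those candidates.
  x = -4: f_y(-4, y) = -6*y**2 + 28*y - 33; no integer root y with |y| ≤ 4.
  x = -3: f_y(-3, y) = -6*y**2 + 26*y - 28; vanishes at y ∈ {2}. (-3, 2): f_x = 0, f = 0 — SINGULAR.
  x = -2: f_y(-2, y) = -6*y**2 + 24*y - 25; no integer root y with |y| ≤ 4.
  x = -1: f_y(-1, y) = -6*y**2 + 22*y - 24; no integer root y with |y| ≤ 4.
  x = 0: f_y(0, y) = -6*y**2 + 20*y - 25; no integer root y with |y| ≤ 4.
  x = 1: f_y(1, y) = -6*y**2 + 18*y - 28; no integer root y with |y| ≤ 4.
  x = 2: f_y(2, y) = -6*y**2 + 16*y - 33; no integer root y with |y| ≤ 4.
  x = 3: f_y(3, y) = -6*y**2 + 14*y - 40; no integer root y with |y| ≤ 4.
  x = 4: f_y(4, y) = -6*y**2 + 12*y - 49; no integer root y with |y| ≤ 4.
Only singular point on the grid: (-3, 2).
Classify: substitute x = -3 + u, y = 2 + v and expand: f = -u**3 - u**2*v - u*v**2 - 2*v**3 + v**2.
No constant or linear terms (consistent with a singular point). Quadratic part: v**2. Cubic part: -u**3 - u**2*v - u*v**2 - 2*v**3.
The quadratic part v**2 is a perfect square, so there is a single (double) tangent line v = 0, i.e. y = 2. Restricting the cubic part to that line (v = 0) leaves -u**3 ≠ 0, so f is not divisible by v and the branch is v² ≈ u**3 to lowest order — this is a cusp.
Classification: cusp.


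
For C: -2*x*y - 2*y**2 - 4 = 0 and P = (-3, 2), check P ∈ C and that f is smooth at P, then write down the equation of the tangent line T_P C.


Tangent line at P: -4*x - 2*y - 8 = 0.

Step 1: f(-3, 2) = 0, so P lies on C.
Step 2: partial derivatives
  f_x(x, y) = -2*y, f_y(x, y) = -2*x - 4*y.
  f_x(P) = -4, f_y(P) = -2 (gradient nonzero, so P is smooth).
Step 3: tangent line at P: -4·(x − -3) + -2·(y − 2) = 0.
Expanding: -4*x - 2*y - 8 = 0.


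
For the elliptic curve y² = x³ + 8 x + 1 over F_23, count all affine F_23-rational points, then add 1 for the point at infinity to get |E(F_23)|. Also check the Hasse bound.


Affine points = {(0, 1), (0, 22), (2, 5), (2, 18), (3, 11), (3, 12), (6, 9), (6, 14), (7, 3), (7, 20), (8, 5), (8, 18), (10, 0), (12, 10), (12, 13), (13, 5), (13, 18), (15, 0), (16, 4), (16, 19), (17, 6), (17, 17), (21, 0)}; affine count = 23; |E(F_23)| = 24.

Discriminant check: Δ ∝ 4a³ + 27b² = 4·8³ + 27·1² = 4·512 + 27·1 ≡ 5 (mod 23). Nonzero ⇒ E is nonsingular.
For each x ∈ F_23, compute rhs = x³ + 8·x + 1 mod 23, then count y ∈ F_23 with y² ≡ rhs.
  x = 0: rhs = 1, matching y values: 1, 22 (2 points).
  x = 1: rhs = 10, matching y values: none (0 points).
  x = 2: rhs = 2, matching y values: 5, 18 (2 points).
  x = 3: rhs = 6, matching y values: 11, 12 (2 points).
  x = 4: rhs = 5, matching y values: none (0 points).
  x = 5: rhs = 5, matching y values: none (0 points).
  x = 6: rhs = 12, matching y values: 9, 14 (2 points).
  x = 7: rhs = 9, matching y values: 3, 20 (2 points).
  x = 8: rhs = 2, matching y values: 5, 18 (2 points).
  x = 9: rhs = 20, matching y values: none (0 points).
  x = 10: rhs = 0, matching y values: 0 (1 points).
  x = 11: rhs = 17, matching y values: none (0 points).
  x = 12: rhs = 8, matching y values: 10, 13 (2 points).
  x = 13: rhs = 2, matching y values: 5, 18 (2 points).
  x = 14: rhs = 5, matching y values: none (0 points).
  x = 15: rhs = 0, matching y values: 0 (1 points).
  x = 16: rhs = 16, matching y values: 4, 19 (2 points).
  x = 17: rhs = 13, matching y values: 6, 17 (2 points).
  x = 18: rhs = 20, matching y values: none (0 points).
  x = 19: rhs = 20, matching y values: none (0 points).
  x = 20: rhs = 19, matching y values: none (0 points).
  x = 21: rhs = 0, matching y values: 0 (1 points).
  x = 22: rhs = 15, matching y values: none (0 points).
Total affine count: 23.
Full point count |E(F_23)| = 23 + 1 = 24.
Hasse bound: |24 − (23+1)| = |0| = 0 ≤ 2√23 ≈ 9.5917 ✓.


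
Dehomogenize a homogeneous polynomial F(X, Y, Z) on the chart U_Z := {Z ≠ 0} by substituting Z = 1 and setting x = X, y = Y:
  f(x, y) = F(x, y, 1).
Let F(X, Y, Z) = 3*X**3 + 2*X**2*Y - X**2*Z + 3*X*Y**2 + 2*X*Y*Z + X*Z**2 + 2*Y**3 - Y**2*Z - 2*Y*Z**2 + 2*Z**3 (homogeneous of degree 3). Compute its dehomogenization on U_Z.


f(x, y) = 3*x**3 + 2*x**2*y - x**2 + 3*x*y**2 + 2*x*y + x + 2*y**3 - y**2 - 2*y + 2

On U_Z we set Z = 1. Each monomial c·X^i·Y^j·Z^k in F becomes c·x^i·y^j·1^k = c·x^i·y^j.
Substituting Z = 1: F(X, Y, 1) = 3*x**3 + 2*x**2*y - x**2 + 3*x*y**2 + 2*x*y + x + 2*y**3 - y**2 - 2*y + 2.
Note: deg(f) ≤ deg(F) = 3; strict inequality happens when F is divisible by Z (lost terms).


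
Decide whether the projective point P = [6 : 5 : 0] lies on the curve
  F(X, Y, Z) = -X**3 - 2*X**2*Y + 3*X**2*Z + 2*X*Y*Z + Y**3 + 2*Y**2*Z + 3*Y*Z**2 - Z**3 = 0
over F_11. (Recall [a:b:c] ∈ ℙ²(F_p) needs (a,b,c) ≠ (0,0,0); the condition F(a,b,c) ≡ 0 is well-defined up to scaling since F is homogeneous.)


F(6,5,0) ≡ 0 (mod 11); P is on the curve.

Evaluate F(6, 5, 0) term-by-term (mod 11).
  -X**3 ↦ -1·216·1·1 = -216
  -2*X**2*Y ↦ -2·36·5·1 = -360
  3*X**2*Z ↦ 3·36·1·0 = 0
  2*X*Y*Z ↦ 2·6·5·0 = 0
  Y**3 ↦ 1·1·125·1 = 125
  2*Y**2*Z ↦ 2·1·25·0 = 0
  3*Y*Z**2 ↦ 3·1·5·0 = 0
  -Z**3 ↦ -1·1·1·0 = 0
Sum: F(6, 5, 0) = (-216) + (-360) + (0) + (0) + (125) + (0) + (0) + (0) = -451.
Reducing mod 11: -451 ≡ 0 (mod 11).
Since F(a, b, c) ≡ 0 (mod 11), P lies on the curve.


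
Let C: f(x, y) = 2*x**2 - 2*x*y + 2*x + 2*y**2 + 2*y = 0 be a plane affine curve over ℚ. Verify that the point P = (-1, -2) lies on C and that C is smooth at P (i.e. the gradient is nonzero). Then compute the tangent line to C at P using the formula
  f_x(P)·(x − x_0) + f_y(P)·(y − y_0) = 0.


Tangent line at P: 2*x - 4*y - 6 = 0.

Step 1: f(-1, -2) = 0, so P lies on C.
Step 2: partial derivatives
  f_x(x, y) = 4*x - 2*y + 2, f_y(x, y) = -2*x + 4*y + 2.
  f_x(P) = 2, f_y(P) = -4 (gradient nonzero, so P is smooth).
Step 3: tangent line at P: 2·(x − -1) + -4·(y − -2) = 0.
Expanding: 2*x - 4*y - 6 = 0.


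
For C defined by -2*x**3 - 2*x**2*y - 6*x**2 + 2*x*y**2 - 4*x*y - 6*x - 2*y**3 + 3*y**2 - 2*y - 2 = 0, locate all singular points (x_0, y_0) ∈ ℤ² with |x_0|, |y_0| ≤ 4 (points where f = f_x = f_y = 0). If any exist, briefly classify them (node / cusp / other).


Singular points: {(-1, 0)}; classification: cusp.

Compute partial derivatives:
  f_x = -6*x**2 - 4*x*y - 12*x + 2*y**2 - 4*y - 6.
  f_y = -2*x**2 + 4*x*y - 4*x - 6*y**2 + 6*y - 2.
Scan x_0 ∈ {−4, ..., 4}. For each x_0, f_y(x_0, y) is a polynomial in y; find its integer roots y ∈ {−4, ..., 4}, then test f_x and f at those candidates.
  x = -4: f_y(-4, y) = -6*y**2 - 10*y - 18; no integer root y with |y| ≤ 4.
  x = -3: f_y(-3, y) = -6*y**2 - 6*y - 8; no integer root y with |y| ≤ 4.
  x = -2: f_y(-2, y) = -6*y**2 - 2*y - 2; no integer root y with |y| ≤ 4.
  x = -1: f_y(-1, y) = -6*y**2 + 2*y; vanishes at y ∈ {0}. (-1, 0): f_x = 0, f = 0 — SINGULAR.
  x = 0: f_y(0, y) = -6*y**2 + 6*y - 2; no integer root y with |y| ≤ 4.
  x = 1: f_y(1, y) = -6*y**2 + 10*y - 8; no integer root y with |y| ≤ 4.
  x = 2: f_y(2, y) = -6*y**2 + 14*y - 18; no integer root y with |y| ≤ 4.
  x = 3: f_y(3, y) = -6*y**2 + 18*y - 32; no integer root y with |y| ≤ 4.
  x = 4: f_y(4, y) = -6*y**2 + 22*y - 50; no integer root y with |y| ≤ 4.
Only singular point on the grid: (-1, 0).
Classify: substitute x = -1 + u, y = 0 + v and expand: f = -2*u**3 - 2*u**2*v + 2*u*v**2 - 2*v**3 + v**2.
No constant or linear terms (consistent with a singular point). Quadratic part: v**2. Cubic part: -2*u**3 - 2*u**2*v + 2*u*v**2 - 2*v**3.
The quadratic part v**2 is a perfect square, so there is a single (double) tangent line v = 0, i.e. y = 0. Restricting the cubic part to that line (v = 0) leaves -2*u**3 ≠ 0, so f is not divisible by v and the branch is v² ≈ 2*u**3 to lowest order — this is a cusp.
Classification: cusp.


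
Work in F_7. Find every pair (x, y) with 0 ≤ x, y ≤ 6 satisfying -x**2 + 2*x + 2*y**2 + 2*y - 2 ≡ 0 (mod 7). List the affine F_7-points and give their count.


Affine F_7-points: {(3, 2), (3, 4), (4, 3), (5, 3), (6, 2), (6, 4)}; count = 6.

For each of the 49 pairs (x, y) ∈ F_7², evaluate f(x, y) mod 7. Record the zeros.
  x = 0: [0↦5, 1↦2, 2↦3, 3↦1, 4↦3, 5↦2, 6↦5]  zeros at y ∈ ∅
  x = 1: [0↦6, 1↦3, 2↦4, 3↦2, 4↦4, 5↦3, 6↦6]  zeros at y ∈ ∅
  x = 2: [0↦5, 1↦2, 2↦3, 3↦1, 4↦3, 5↦2, 6↦5]  zeros at y ∈ ∅
  x = 3: [0↦2, 1↦6, 2↦0, 3↦5, 4↦0, 5↦6, 6↦2]  zeros at y ∈ {2, 4}
  x = 4: [0↦4, 1↦1, 2↦2, 3↦0, 4↦2, 5↦1, 6↦4]  zeros at y ∈ {3}
  x = 5: [0↦4, 1↦1, 2↦2, 3↦0, 4↦2, 5↦1, 6↦4]  zeros at y ∈ {3}
  x = 6: [0↦2, 1↦6, 2↦0, 3↦5, 4↦0, 5↦6, 6↦2]  zeros at y ∈ {2, 4}
Collecting zeros: affine points = {(3, 2), (3, 4), (4, 3), (5, 3), (6, 2), (6, 4)}.
Total count |C(F_7)_aff| = 6.


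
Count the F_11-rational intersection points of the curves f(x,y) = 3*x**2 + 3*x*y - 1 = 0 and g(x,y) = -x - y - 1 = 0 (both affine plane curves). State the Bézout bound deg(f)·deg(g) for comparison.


Common zeros: {(7, 3)}; count = 1; Bézout bound = 2.

deg(f) = 2, deg(g) = 1, so Bézout bound = 2.
Scan x ∈ F_11. For each x, list the y ∈ F_11 with f(x, y) ≡ 0 and those with g(x, y) ≡ 0 (mod 11); the common zeros in that column are the intersection.
  x = 0: f ≡ 0 at y ∈ ∅; g ≡ 0 at y ∈ {10}; common: ∅.
  x = 1: f ≡ 0 at y ∈ {3}; g ≡ 0 at y ∈ {9}; common: ∅.
  x = 2: f ≡ 0 at y ∈ {0}; g ≡ 0 at y ∈ {8}; common: ∅.
  x = 3: f ≡ 0 at y ∈ {2}; g ≡ 0 at y ∈ {7}; common: ∅.
  x = 4: f ≡ 0 at y ∈ {8}; g ≡ 0 at y ∈ {6}; common: ∅.
  x = 5: f ≡ 0 at y ∈ {9}; g ≡ 0 at y ∈ {5}; common: ∅.
  x = 6: f ≡ 0 at y ∈ {2}; g ≡ 0 at y ∈ {4}; common: ∅.
  x = 7: f ≡ 0 at y ∈ {3}; g ≡ 0 at y ∈ {3}; common: {3}.
  x = 8: f ≡ 0 at y ∈ {9}; g ≡ 0 at y ∈ {2}; common: ∅.
  x = 9: f ≡ 0 at y ∈ {0}; g ≡ 0 at y ∈ {1}; common: ∅.
  x = 10: f ≡ 0 at y ∈ {8}; g ≡ 0 at y ∈ {0}; common: ∅.
Collecting: common zeros = {(7, 3)}, so the count is 1.
Comparison with the Bézout bound: 1 ≤ 2 = deg(f)·deg(g), as expected for curves with no common component (the affine F_11-count falls short of the bound because intersections may lie at infinity, over extension fields, or carry multiplicity).


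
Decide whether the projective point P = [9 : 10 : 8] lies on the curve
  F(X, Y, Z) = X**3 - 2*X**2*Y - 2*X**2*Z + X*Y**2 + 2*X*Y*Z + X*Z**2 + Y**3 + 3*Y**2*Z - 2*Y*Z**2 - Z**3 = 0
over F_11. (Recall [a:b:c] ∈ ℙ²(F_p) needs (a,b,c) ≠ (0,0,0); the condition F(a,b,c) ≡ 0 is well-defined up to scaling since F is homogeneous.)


F(9,10,8) ≡ 5 (mod 11); P is NOT on the curve.

Evaluate F(9, 10, 8) term-by-term (mod 11).
  X**3 ↦ 1·729·1·1 = 729
  -2*X**2*Y ↦ -2·81·10·1 = -1620
  -2*X**2*Z ↦ -2·81·1·8 = -1296
  X*Y**2 ↦ 1·9·100·1 = 900
  2*X*Y*Z ↦ 2·9·10·8 = 1440
  X*Z**2 ↦ 1·9·1·64 = 576
  Y**3 ↦ 1·1·1000·1 = 1000
  3*Y**2*Z ↦ 3·1·100·8 = 2400
  -2*Y*Z**2 ↦ -2·1·10·64 = -1280
  -Z**3 ↦ -1·1·1·512 = -512
Sum: F(9, 10, 8) = (729) + (-1620) + (-1296) + (900) + (1440) + (576) + (1000) + (2400) + (-1280) + (-512) = 2337.
Reducing mod 11: 2337 ≡ 5 (mod 11).
Since F(a, b, c) ≡ 5 ≠ 0 (mod 11), P does NOT lie on the curve.


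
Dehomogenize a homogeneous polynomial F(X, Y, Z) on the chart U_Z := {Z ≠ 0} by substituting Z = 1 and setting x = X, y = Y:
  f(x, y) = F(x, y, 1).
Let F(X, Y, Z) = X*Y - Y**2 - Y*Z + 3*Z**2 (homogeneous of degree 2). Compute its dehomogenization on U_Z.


f(x, y) = x*y - y**2 - y + 3

On U_Z we set Z = 1. Each monomial c·X^i·Y^j·Z^k in F becomes c·x^i·y^j·1^k = c·x^i·y^j.
Substituting Z = 1: F(X, Y, 1) = x*y - y**2 - y + 3.
Note: deg(f) ≤ deg(F) = 2; strict inequality happens when F is divisible by Z (lost terms).


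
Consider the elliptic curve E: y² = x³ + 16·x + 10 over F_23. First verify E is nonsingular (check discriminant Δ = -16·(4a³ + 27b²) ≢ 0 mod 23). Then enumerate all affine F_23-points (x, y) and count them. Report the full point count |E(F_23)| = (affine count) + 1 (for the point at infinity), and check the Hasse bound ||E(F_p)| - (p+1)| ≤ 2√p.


Affine points = {(1, 2), (1, 21), (2, 2), (2, 21), (3, 4), (3, 19), (4, 0), (5, 10), (5, 13), (6, 0), (8, 11), (8, 12), (9, 3), (9, 20), (13, 0), (18, 9), (18, 14), (20, 2), (20, 21), (21, 4), (21, 19), (22, 4), (22, 19)}; affine count = 23; |E(F_23)| = 24.

Discriminant check: Δ ∝ 4a³ + 27b² = 4·16³ + 27·10² = 4·4096 + 27·100 ≡ 17 (mod 23). Nonzero ⇒ E is nonsingular.
For each x ∈ F_23, compute rhs = x³ + 16·x + 10 mod 23, then count y ∈ F_23 with y² ≡ rhs.
  x = 0: rhs = 10, matching y values: none (0 points).
  x = 1: rhs = 4, matching y values: 2, 21 (2 points).
  x = 2: rhs = 4, matching y values: 2, 21 (2 points).
  x = 3: rhs = 16, matching y values: 4, 19 (2 points).
  x = 4: rhs = 0, matching y values: 0 (1 points).
  x = 5: rhs = 8, matching y values: 10, 13 (2 points).
  x = 6: rhs = 0, matching y values: 0 (1 points).
  x = 7: rhs = 5, matching y values: none (0 points).
  x = 8: rhs = 6, matching y values: 11, 12 (2 points).
  x = 9: rhs = 9, matching y values: 3, 20 (2 points).
  x = 10: rhs = 20, matching y values: none (0 points).
  x = 11: rhs = 22, matching y values: none (0 points).
  x = 12: rhs = 21, matching y values: none (0 points).
  x = 13: rhs = 0, matching y values: 0 (1 points).
  x = 14: rhs = 11, matching y values: none (0 points).
  x = 15: rhs = 14, matching y values: none (0 points).
  x = 16: rhs = 15, matching y values: none (0 points).
  x = 17: rhs = 20, matching y values: none (0 points).
  x = 18: rhs = 12, matching y values: 9, 14 (2 points).
  x = 19: rhs = 20, matching y values: none (0 points).
  x = 20: rhs = 4, matching y values: 2, 21 (2 points).
  x = 21: rhs = 16, matching y values: 4, 19 (2 points).
  x = 22: rhs = 16, matching y values: 4, 19 (2 points).
Total affine count: 23.
Full point count |E(F_23)| = 23 + 1 = 24.
Hasse bound: |24 − (23+1)| = |0| = 0 ≤ 2√23 ≈ 9.5917 ✓.


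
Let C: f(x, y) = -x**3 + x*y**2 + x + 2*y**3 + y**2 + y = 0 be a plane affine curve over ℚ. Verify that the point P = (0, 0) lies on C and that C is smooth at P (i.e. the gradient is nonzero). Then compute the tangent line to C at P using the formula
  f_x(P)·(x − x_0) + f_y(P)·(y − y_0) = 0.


Tangent line at P: x + y = 0.

Step 1: f(0, 0) = 0, so P lies on C.
Step 2: partial derivatives
  f_x(x, y) = -3*x**2 + y**2 + 1, f_y(x, y) = 2*x*y + 6*y**2 + 2*y + 1.
  f_x(P) = 1, f_y(P) = 1 (gradient nonzero, so P is smooth).
Step 3: tangent line at P: 1·(x − 0) + 1·(y − 0) = 0.
Expanding: x + y = 0.


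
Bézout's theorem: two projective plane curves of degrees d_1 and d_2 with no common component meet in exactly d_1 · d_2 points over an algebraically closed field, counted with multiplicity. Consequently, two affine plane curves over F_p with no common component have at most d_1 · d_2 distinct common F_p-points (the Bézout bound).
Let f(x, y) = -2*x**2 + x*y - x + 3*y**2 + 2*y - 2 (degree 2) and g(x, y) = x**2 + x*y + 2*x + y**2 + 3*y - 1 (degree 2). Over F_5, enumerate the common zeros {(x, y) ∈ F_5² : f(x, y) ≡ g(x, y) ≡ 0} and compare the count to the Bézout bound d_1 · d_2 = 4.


Common zeros: ∅; count = 0; Bézout bound = 4.

deg(f) = 2, deg(g) = 2, so Bézout bound = 4.
Scan x ∈ F_5. For each x, list the y ∈ F_5 with f(x, y) ≡ 0 and those with g(x, y) ≡ 0 (mod 5); the common zeros in that column are the intersection.
  x = 0: f ≡ 0 at y ∈ ∅; g ≡ 0 at y ∈ ∅; common: ∅.
  x = 1: f ≡ 0 at y ∈ {0, 4}; g ≡ 0 at y ∈ ∅; common: ∅.
  x = 2: f ≡ 0 at y ∈ {1}; g ≡ 0 at y ∈ ∅; common: ∅.
  x = 3: f ≡ 0 at y ∈ {1, 4}; g ≡ 0 at y ∈ {2}; common: ∅.
  x = 4: f ≡ 0 at y ∈ ∅; g ≡ 0 at y ∈ ∅; common: ∅.
Collecting: common zeros = ∅, so the count is 0.
Comparison with the Bézout bound: 0 ≤ 4 = deg(f)·deg(g), as expected for curves with no common component (the affine F_5-count falls short of the bound because intersections may lie at infinity, over extension fields, or carry multiplicity).


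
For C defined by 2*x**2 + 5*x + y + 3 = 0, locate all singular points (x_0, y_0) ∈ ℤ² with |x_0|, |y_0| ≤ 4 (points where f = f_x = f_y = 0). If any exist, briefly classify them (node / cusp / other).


No singular points in the scanned grid; C is smooth there.

Compute partial derivatives:
  f_x = 4*x + 5.
  f_y = 1.
f_y = 1 is a nonzero constant, so f_y never vanishes: no point (x, y) can satisfy f = f_x = f_y = 0. In particular no (x, y) ∈ {−4, ..., 4}² is singular; the curve is smooth.


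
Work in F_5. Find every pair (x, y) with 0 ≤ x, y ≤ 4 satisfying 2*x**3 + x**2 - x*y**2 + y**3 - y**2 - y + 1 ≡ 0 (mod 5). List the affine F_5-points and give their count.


Affine F_5-points: {(0, 1), (0, 4), (1, 3), (2, 2), (3, 1), (3, 4), (4, 0), (4, 1), (4, 4)}; count = 9.

For each of the 25 pairs (x, y) ∈ F_5², evaluate f(x, y) mod 5. Record the zeros.
  x = 0: [0↦1, 1↦0, 2↦3, 3↦1, 4↦0]  zeros at y ∈ {1, 4}
  x = 1: [0↦4, 1↦2, 2↦2, 3↦0, 4↦2]  zeros at y ∈ {3}
  x = 2: [0↦1, 1↦3, 2↦0, 3↦3, 4↦3]  zeros at y ∈ {2}
  x = 3: [0↦4, 1↦0, 2↦4, 3↦2, 4↦0]  zeros at y ∈ {1, 4}
  x = 4: [0↦0, 1↦0, 2↦1, 3↦4, 4↦0]  zeros at y ∈ {0, 1, 4}
Collecting zeros: affine points = {(0, 1), (0, 4), (1, 3), (2, 2), (3, 1), (3, 4), (4, 0), (4, 1), (4, 4)}.
Total count |C(F_5)_aff| = 9.


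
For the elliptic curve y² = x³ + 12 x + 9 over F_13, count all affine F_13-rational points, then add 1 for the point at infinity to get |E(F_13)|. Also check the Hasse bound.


Affine points = {(0, 3), (0, 10), (1, 3), (1, 10), (4, 2), (4, 11), (5, 5), (5, 8), (9, 1), (9, 12), (11, 4), (11, 9), (12, 3), (12, 10)}; affine count = 14; |E(F_13)| = 15.

Discriminant check: Δ ∝ 4a³ + 27b² = 4·12³ + 27·9² = 4·1728 + 27·81 ≡ 12 (mod 13). Nonzero ⇒ E is nonsingular.
For each x ∈ F_13, compute rhs = x³ + 12·x + 9 mod 13, then count y ∈ F_13 with y² ≡ rhs.
  x = 0: rhs = 9, matching y values: 3, 10 (2 points).
  x = 1: rhs = 9, matching y values: 3, 10 (2 points).
  x = 2: rhs = 2, matching y values: none (0 points).
  x = 3: rhs = 7, matching y values: none (0 points).
  x = 4: rhs = 4, matching y values: 2, 11 (2 points).
  x = 5: rhs = 12, matching y values: 5, 8 (2 points).
  x = 6: rhs = 11, matching y values: none (0 points).
  x = 7: rhs = 7, matching y values: none (0 points).
  x = 8: rhs = 6, matching y values: none (0 points).
  x = 9: rhs = 1, matching y values: 1, 12 (2 points).
  x = 10: rhs = 11, matching y values: none (0 points).
  x = 11: rhs = 3, matching y values: 4, 9 (2 points).
  x = 12: rhs = 9, matching y values: 3, 10 (2 points).
Total affine count: 14.
Full point count |E(F_13)| = 14 + 1 = 15.
Hasse bound: |15 − (13+1)| = |1| = 1 ≤ 2√13 ≈ 7.2111 ✓.


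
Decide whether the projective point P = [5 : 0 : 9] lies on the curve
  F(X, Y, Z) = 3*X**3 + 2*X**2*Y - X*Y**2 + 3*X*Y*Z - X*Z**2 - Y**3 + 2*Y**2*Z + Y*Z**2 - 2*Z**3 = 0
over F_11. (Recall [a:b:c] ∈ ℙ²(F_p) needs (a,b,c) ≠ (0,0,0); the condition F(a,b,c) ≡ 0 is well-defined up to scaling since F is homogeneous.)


F(5,0,9) ≡ 8 (mod 11); P is NOT on the curve.

Evaluate F(5, 0, 9) term-by-term (mod 11).
  3*X**3 ↦ 3·125·1·1 = 375
  2*X**2*Y ↦ 2·25·0·1 = 0
  -X*Y**2 ↦ -1·5·0·1 = 0
  3*X*Y*Z ↦ 3·5·0·9 = 0
  -X*Z**2 ↦ -1·5·1·81 = -405
  -Y**3 ↦ -1·1·0·1 = 0
  2*Y**2*Z ↦ 2·1·0·9 = 0
  Y*Z**2 ↦ 1·1·0·81 = 0
  -2*Z**3 ↦ -2·1·1·729 = -1458
Sum: F(5, 0, 9) = (375) + (0) + (0) + (0) + (-405) + (0) + (0) + (0) + (-1458) = -1488.
Reducing mod 11: -1488 ≡ 8 (mod 11).
Since F(a, b, c) ≡ 8 ≠ 0 (mod 11), P does NOT lie on the curve.


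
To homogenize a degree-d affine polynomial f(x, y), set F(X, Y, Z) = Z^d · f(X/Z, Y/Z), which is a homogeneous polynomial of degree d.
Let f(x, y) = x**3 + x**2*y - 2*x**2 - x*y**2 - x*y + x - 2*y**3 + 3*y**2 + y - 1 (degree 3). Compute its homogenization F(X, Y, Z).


F(X, Y, Z) = X**3 + X**2*Y - 2*X**2*Z - X*Y**2 - X*Y*Z + X*Z**2 - 2*Y**3 + 3*Y**2*Z + Y*Z**2 - Z**3

deg(f) = 3.
Substitute x = X/Z, y = Y/Z into f, then multiply by Z^3.
  monomial 1·x^3·y^0 ↦ 1·X^3·Y^0·Z^0.
  monomial 1·x^2·y^1 ↦ 1·X^2·Y^1·Z^0.
  monomial -2·x^2·y^0 ↦ -2·X^2·Y^0·Z^1.
  monomial -1·x^1·y^2 ↦ -1·X^1·Y^2·Z^0.
  monomial -1·x^1·y^1 ↦ -1·X^1·Y^1·Z^1.
  monomial 1·x^1·y^0 ↦ 1·X^1·Y^0·Z^2.
  monomial -2·x^0·y^3 ↦ -2·X^0·Y^3·Z^0.
  monomial 3·x^0·y^2 ↦ 3·X^0·Y^2·Z^1.
  monomial 1·x^0·y^1 ↦ 1·X^0·Y^1·Z^2.
  monomial -1·x^0·y^0 ↦ -1·X^0·Y^0·Z^3.
Collecting: F(X, Y, Z) = X**3 + X**2*Y - 2*X**2*Z - X*Y**2 - X*Y*Z + X*Z**2 - 2*Y**3 + 3*Y**2*Z + Y*Z**2 - Z**3.


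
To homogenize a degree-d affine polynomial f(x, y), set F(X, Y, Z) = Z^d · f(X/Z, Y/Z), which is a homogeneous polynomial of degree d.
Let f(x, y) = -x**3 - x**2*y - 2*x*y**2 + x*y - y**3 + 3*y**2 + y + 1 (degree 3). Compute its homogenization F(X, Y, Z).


F(X, Y, Z) = -X**3 - X**2*Y - 2*X*Y**2 + X*Y*Z - Y**3 + 3*Y**2*Z + Y*Z**2 + Z**3

deg(f) = 3.
Substitute x = X/Z, y = Y/Z into f, then multiply by Z^3.
  monomial -1·x^3·y^0 ↦ -1·X^3·Y^0·Z^0.
  monomial -1·x^2·y^1 ↦ -1·X^2·Y^1·Z^0.
  monomial -2·x^1·y^2 ↦ -2·X^1·Y^2·Z^0.
  monomial 1·x^1·y^1 ↦ 1·X^1·Y^1·Z^1.
  monomial -1·x^0·y^3 ↦ -1·X^0·Y^3·Z^0.
  monomial 3·x^0·y^2 ↦ 3·X^0·Y^2·Z^1.
  monomial 1·x^0·y^1 ↦ 1·X^0·Y^1·Z^2.
  monomial 1·x^0·y^0 ↦ 1·X^0·Y^0·Z^3.
Collecting: F(X, Y, Z) = -X**3 - X**2*Y - 2*X*Y**2 + X*Y*Z - Y**3 + 3*Y**2*Z + Y*Z**2 + Z**3.


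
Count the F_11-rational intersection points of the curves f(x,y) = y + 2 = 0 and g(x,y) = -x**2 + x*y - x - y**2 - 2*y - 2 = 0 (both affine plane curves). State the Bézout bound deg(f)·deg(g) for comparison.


Common zeros: {(9, 9), (10, 9)}; count = 2; Bézout bound = 2.

deg(f) = 1, deg(g) = 2, so Bézout bound = 2.
Scan x ∈ F_11. For each x, list the y ∈ F_11 with f(x, y) ≡ 0 and those with g(x, y) ≡ 0 (mod 11); the common zeros in that column are the intersection.
  x = 0: f ≡ 0 at y ∈ {9}; g ≡ 0 at y ∈ ∅; common: ∅.
  x = 1: f ≡ 0 at y ∈ {9}; g ≡ 0 at y ∈ ∅; common: ∅.
  x = 2: f ≡ 0 at y ∈ {9}; g ≡ 0 at y ∈ {5, 6}; common: ∅.
  x = 3: f ≡ 0 at y ∈ {9}; g ≡ 0 at y ∈ {6}; common: ∅.
  x = 4: f ≡ 0 at y ∈ {9}; g ≡ 0 at y ∈ {0, 2}; common: ∅.
  x = 5: f ≡ 0 at y ∈ {9}; g ≡ 0 at y ∈ ∅; common: ∅.
  x = 6: f ≡ 0 at y ∈ {9}; g ≡ 0 at y ∈ {0, 4}; common: ∅.
  x = 7: f ≡ 0 at y ∈ {9}; g ≡ 0 at y ∈ ∅; common: ∅.
  x = 8: f ≡ 0 at y ∈ {9}; g ≡ 0 at y ∈ {2, 4}; common: ∅.
  x = 9: f ≡ 0 at y ∈ {9}; g ≡ 0 at y ∈ {9}; common: {9}.
  x = 10: f ≡ 0 at y ∈ {9}; g ≡ 0 at y ∈ {9, 10}; common: {9}.
Collecting: common zeros = {(9, 9), (10, 9)}, so the count is 2.
Comparison with the Bézout bound: 2 ≤ 2 = deg(f)·deg(g), as expected for curves with no common component (the bound is attained).


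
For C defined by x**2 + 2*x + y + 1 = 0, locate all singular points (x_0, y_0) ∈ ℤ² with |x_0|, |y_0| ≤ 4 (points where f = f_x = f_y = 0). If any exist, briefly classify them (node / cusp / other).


No singular points in the scanned grid; C is smooth there.

Compute partial derivatives:
  f_x = 2*x + 2.
  f_y = 1.
f_y = 1 is a nonzero constant, so f_y never vanishes: no point (x, y) can satisfy f = f_x = f_y = 0. In particular no (x, y) ∈ {−4, ..., 4}² is singular; the curve is smooth.


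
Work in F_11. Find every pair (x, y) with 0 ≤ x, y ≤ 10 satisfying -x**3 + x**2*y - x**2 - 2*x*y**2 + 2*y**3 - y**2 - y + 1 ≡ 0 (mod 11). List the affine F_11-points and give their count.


Affine F_11-points: {(0, 2), (2, 0), (2, 1), (2, 7), (3, 8), (5, 8), (6, 3), (6, 6), (10, 8), (10, 9), (10, 10)}; count = 11.

For each of the 121 pairs (x, y) ∈ F_11², evaluate f(x, y) mod 11. Record the zeros.
  x = 0: [0↦1, 1↦1, 2↦0, 3↦10, 4↦10, 5↦1, 6↦6, 7↦4, 8↦7, 9↦5, 10↦10]  zeros at y ∈ {2}
  x = 1: [0↦10, 1↦9, 2↦3, 3↦4, 4↦2, 5↦9, 6↦4, 7↦10, 8↦6, 9↦4, 10↦5]  zeros at y ∈ ∅
  x = 2: [0↦0, 1↦0, 2↦2, 3↦7, 4↦5, 5↦8, 6↦6, 7↦0, 8↦2, 9↦2, 10↦1]  zeros at y ∈ {0, 1, 7}
  x = 3: [0↦9, 1↦1, 2↦2, 3↦2, 4↦2, 5↦3, 6↦6, 7↦1, 8↦0, 9↦4, 10↦3]  zeros at y ∈ {8}
  x = 4: [0↦9, 1↦6, 2↦8, 3↦5, 4↦9, 5↦10, 6↦9, 7↦7, 8↦5, 9↦4, 10↦5]  zeros at y ∈ ∅
  x = 5: [0↦5, 1↦9, 2↦3, 3↦10, 4↦9, 5↦1, 6↦9, 7↦1, 8↦0, 9↦7, 10↦1]  zeros at y ∈ {8}
  x = 6: [0↦2, 1↦4, 2↦3, 3↦0, 4↦7, 5↦3, 6↦0, 7↦10, 8↦1, 9↦7, 10↦7]  zeros at y ∈ {3, 6}
  x = 7: [0↦5, 1↦7, 2↦2, 3↦2, 4↦8, 5↦10, 6↦9, 7↦6, 8↦2, 9↦9, 10↦6]  zeros at y ∈ ∅
  x = 8: [0↦8, 1↦1, 2↦5, 3↦10, 4↦6, 5↦5, 6↦8, 7↦5, 8↦8, 9↦7, 10↦3]  zeros at y ∈ ∅
  x = 9: [0↦5, 1↦2, 2↦6, 3↦7, 4↦6, 5↦4, 6↦2, 7↦1, 8↦2, 9↦6, 10↦3]  zeros at y ∈ ∅
  x = 10: [0↦1, 1↦4, 2↦10, 3↦9, 4↦2, 5↦1, 6↦7, 7↦10, 8↦0, 9↦0, 10↦0]  zeros at y ∈ {8, 9, 10}
Collecting zeros: affine points = {(0, 2), (2, 0), (2, 1), (2, 7), (3, 8), (5, 8), (6, 3), (6, 6), (10, 8), (10, 9), (10, 10)}.
Total count |C(F_11)_aff| = 11.


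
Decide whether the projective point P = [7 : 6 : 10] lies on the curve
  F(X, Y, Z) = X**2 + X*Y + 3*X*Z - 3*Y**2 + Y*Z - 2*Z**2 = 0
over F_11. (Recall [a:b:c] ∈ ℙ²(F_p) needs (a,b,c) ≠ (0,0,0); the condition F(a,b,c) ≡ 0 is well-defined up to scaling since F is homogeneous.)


F(7,6,10) ≡ 9 (mod 11); P is NOT on the curve.

Evaluate F(7, 6, 10) term-by-term (mod 11).
  X**2 ↦ 1·49·1·1 = 49
  X*Y ↦ 1·7·6·1 = 42
  3*X*Z ↦ 3·7·1·10 = 210
  -3*Y**2 ↦ -3·1·36·1 = -108
  Y*Z ↦ 1·1·6·10 = 60
  -2*Z**2 ↦ -2·1·1·100 = -200
Sum: F(7, 6, 10) = (49) + (42) + (210) + (-108) + (60) + (-200) = 53.
Reducing mod 11: 53 ≡ 9 (mod 11).
Since F(a, b, c) ≡ 9 ≠ 0 (mod 11), P does NOT lie on the curve.


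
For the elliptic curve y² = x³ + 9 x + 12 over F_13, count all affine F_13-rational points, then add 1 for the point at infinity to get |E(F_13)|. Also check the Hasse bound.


Affine points = {(0, 5), (0, 8), (1, 3), (1, 10), (2, 5), (2, 8), (3, 1), (3, 12), (5, 0), (6, 3), (6, 10), (9, 4), (9, 9), (10, 6), (10, 7), (11, 5), (11, 8)}; affine count = 17; |E(F_13)| = 18.

Discriminant check: Δ ∝ 4a³ + 27b² = 4·9³ + 27·12² = 4·729 + 27·144 ≡ 5 (mod 13). Nonzero ⇒ E is nonsingular.
For each x ∈ F_13, compute rhs = x³ + 9·x + 12 mod 13, then count y ∈ F_13 with y² ≡ rhs.
  x = 0: rhs = 12, matching y values: 5, 8 (2 points).
  x = 1: rhs = 9, matching y values: 3, 10 (2 points).
  x = 2: rhs = 12, matching y values: 5, 8 (2 points).
  x = 3: rhs = 1, matching y values: 1, 12 (2 points).
  x = 4: rhs = 8, matching y values: none (0 points).
  x = 5: rhs = 0, matching y values: 0 (1 points).
  x = 6: rhs = 9, matching y values: 3, 10 (2 points).
  x = 7: rhs = 2, matching y values: none (0 points).
  x = 8: rhs = 11, matching y values: none (0 points).
  x = 9: rhs = 3, matching y values: 4, 9 (2 points).
  x = 10: rhs = 10, matching y values: 6, 7 (2 points).
  x = 11: rhs = 12, matching y values: 5, 8 (2 points).
  x = 12: rhs = 2, matching y values: none (0 points).
Total affine count: 17.
Full point count |E(F_13)| = 17 + 1 = 18.
Hasse bound: |18 − (13+1)| = |4| = 4 ≤ 2√13 ≈ 7.2111 ✓.


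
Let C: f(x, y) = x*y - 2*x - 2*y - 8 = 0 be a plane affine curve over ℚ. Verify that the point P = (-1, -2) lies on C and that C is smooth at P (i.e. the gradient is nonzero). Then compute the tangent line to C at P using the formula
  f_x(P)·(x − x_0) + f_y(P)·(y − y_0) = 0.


Tangent line at P: -4*x - 3*y - 10 = 0.

Step 1: f(-1, -2) = 0, so P lies on C.
Step 2: partial derivatives
  f_x(x, y) = y - 2, f_y(x, y) = x - 2.
  f_x(P) = -4, f_y(P) = -3 (gradient nonzero, so P is smooth).
Step 3: tangent line at P: -4·(x − -1) + -3·(y − -2) = 0.
Expanding: -4*x - 3*y - 10 = 0.


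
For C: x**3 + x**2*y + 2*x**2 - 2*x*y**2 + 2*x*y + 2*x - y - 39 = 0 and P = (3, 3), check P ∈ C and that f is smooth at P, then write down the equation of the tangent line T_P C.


Tangent line at P: 47*x - 22*y - 75 = 0.

Step 1: f(3, 3) = 0, so P lies on C.
Step 2: partial derivatives
  f_x(x, y) = 3*x**2 + 2*x*y + 4*x - 2*y**2 + 2*y + 2, f_y(x, y) = x**2 - 4*x*y + 2*x - 1.
  f_x(P) = 47, f_y(P) = -22 (gradient nonzero, so P is smooth).
Step 3: tangent line at P: 47·(x − 3) + -22·(y − 3) = 0.
Expanding: 47*x - 22*y - 75 = 0.


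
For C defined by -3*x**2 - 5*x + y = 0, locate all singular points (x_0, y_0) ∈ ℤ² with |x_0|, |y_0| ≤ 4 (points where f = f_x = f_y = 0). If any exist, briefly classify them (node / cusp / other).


No singular points in the scanned grid; C is smooth there.

Compute partial derivatives:
  f_x = -6*x - 5.
  f_y = 1.
f_y = 1 is a nonzero constant, so f_y never vanishes: no point (x, y) can satisfy f = f_x = f_y = 0. In particular no (x, y) ∈ {−4, ..., 4}² is singular; the curve is smooth.


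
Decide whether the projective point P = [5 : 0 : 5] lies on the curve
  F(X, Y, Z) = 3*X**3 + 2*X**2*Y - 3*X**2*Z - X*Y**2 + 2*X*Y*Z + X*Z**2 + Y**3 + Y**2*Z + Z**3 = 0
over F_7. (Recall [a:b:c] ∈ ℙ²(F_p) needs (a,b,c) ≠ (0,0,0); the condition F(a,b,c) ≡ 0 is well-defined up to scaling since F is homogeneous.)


F(5,0,5) ≡ 5 (mod 7); P is NOT on the curve.

Evaluate F(5, 0, 5) term-by-term (mod 7).
  3*X**3 ↦ 3·125·1·1 = 375
  2*X**2*Y ↦ 2·25·0·1 = 0
  -3*X**2*Z ↦ -3·25·1·5 = -375
  -X*Y**2 ↦ -1·5·0·1 = 0
  2*X*Y*Z ↦ 2·5·0·5 = 0
  X*Z**2 ↦ 1·5·1·25 = 125
  Y**3 ↦ 1·1·0·1 = 0
  Y**2*Z ↦ 1·1·0·5 = 0
  Z**3 ↦ 1·1·1·125 = 125
Sum: F(5, 0, 5) = (375) + (0) + (-375) + (0) + (0) + (125) + (0) + (0) + (125) = 250.
Reducing mod 7: 250 ≡ 5 (mod 7).
Since F(a, b, c) ≡ 5 ≠ 0 (mod 7), P does NOT lie on the curve.


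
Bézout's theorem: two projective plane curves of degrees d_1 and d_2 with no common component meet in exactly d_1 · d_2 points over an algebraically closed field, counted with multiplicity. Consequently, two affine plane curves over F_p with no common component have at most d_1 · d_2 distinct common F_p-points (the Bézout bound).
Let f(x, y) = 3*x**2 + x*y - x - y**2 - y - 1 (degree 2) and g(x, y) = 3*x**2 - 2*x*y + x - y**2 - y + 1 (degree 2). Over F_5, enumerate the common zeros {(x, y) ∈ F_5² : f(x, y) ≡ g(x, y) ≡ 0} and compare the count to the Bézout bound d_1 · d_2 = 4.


Common zeros: ∅; count = 0; Bézout bound = 4.

deg(f) = 2, deg(g) = 2, so Bézout bound = 4.
Scan x ∈ F_5. For each x, list the y ∈ F_5 with f(x, y) ≡ 0 and those with g(x, y) ≡ 0 (mod 5); the common zeros in that column are the intersection.
  x = 0: f ≡ 0 at y ∈ ∅; g ≡ 0 at y ∈ {2}; common: ∅.
  x = 1: f ≡ 0 at y ∈ {1, 4}; g ≡ 0 at y ∈ {0, 2}; common: ∅.
  x = 2: f ≡ 0 at y ∈ ∅; g ≡ 0 at y ∈ {0}; common: ∅.
  x = 3: f ≡ 0 at y ∈ {3, 4}; g ≡ 0 at y ∈ ∅; common: ∅.
  x = 4: f ≡ 0 at y ∈ {1, 2}; g ≡ 0 at y ∈ ∅; common: ∅.
Collecting: common zeros = ∅, so the count is 0.
Comparison with the Bézout bound: 0 ≤ 4 = deg(f)·deg(g), as expected for curves with no common component (the affine F_5-count falls short of the bound because intersections may lie at infinity, over extension fields, or carry multiplicity).
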